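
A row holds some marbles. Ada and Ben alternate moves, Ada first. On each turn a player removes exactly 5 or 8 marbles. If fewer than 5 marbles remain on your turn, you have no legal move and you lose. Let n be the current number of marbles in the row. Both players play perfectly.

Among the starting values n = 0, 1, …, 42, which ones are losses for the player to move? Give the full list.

0, 1, 2, 3, 4, 13, 14, 15, 16, 17, 26, 27, 28, 29, 30, 39, 40, 41, 42

Compute win/loss labels from the base case upward. A position with no move is L. Any other position is W if it can reach an L in one move, else L.
n=0: no move → L
n=1: no move → L
n=2: no move → L
n=3: no move → L
n=4: no move → L
n=5: can move to 0, which is L ⇒ W
n=6: can move to 1, which is L ⇒ W
n=7: can move to 2, which is L ⇒ W
n=8: can move to 3, which is L ⇒ W
n=9: can move to 4, which is L ⇒ W
n=10: can move to 2, which is L ⇒ W
n=11: can move to 3, which is L ⇒ W
n=12: can move to 4, which is L ⇒ W
n=13: moves to 8(W), 5(W); every one is W ⇒ L
n=14: moves to 9(W), 6(W); every one is W ⇒ L
n=15: moves to 10(W), 7(W); every one is W ⇒ L
n=16: moves to 11(W), 8(W); every one is W ⇒ L
n=17: moves to 12(W), 9(W); every one is W ⇒ L
n=18: can move to 13, which is L ⇒ W
n=19: can move to 14, which is L ⇒ W
n=20: can move to 15, which is L ⇒ W
n=21: can move to 16, which is L ⇒ W
n=22: can move to 17, which is L ⇒ W
n=23: can move to 15, which is L ⇒ W
n=24: can move to 16, which is L ⇒ W
n=25: can move to 17, which is L ⇒ W
n=26: moves to 21(W), 18(W); every one is W ⇒ L
n=27: moves to 22(W), 19(W); every one is W ⇒ L
n=28: moves to 23(W), 20(W); every one is W ⇒ L
n=29: moves to 24(W), 21(W); every one is W ⇒ L
n=30: moves to 25(W), 22(W); every one is W ⇒ L
n=31: can move to 26, which is L ⇒ W
n=32: can move to 27, which is L ⇒ W
n=33: can move to 28, which is L ⇒ W
n=34: can move to 29, which is L ⇒ W
n=35: can move to 30, which is L ⇒ W
n=36: can move to 28, which is L ⇒ W
n=37: can move to 29, which is L ⇒ W
n=38: can move to 30, which is L ⇒ W
n=39: moves to 34(W), 31(W); every one is W ⇒ L
n=40: moves to 35(W), 32(W); every one is W ⇒ L
n=41: moves to 36(W), 33(W); every one is W ⇒ L
n=42: moves to 37(W), 34(W); every one is W ⇒ L
Reading off the rows marked L gives the requested list; there are 19 such values of n.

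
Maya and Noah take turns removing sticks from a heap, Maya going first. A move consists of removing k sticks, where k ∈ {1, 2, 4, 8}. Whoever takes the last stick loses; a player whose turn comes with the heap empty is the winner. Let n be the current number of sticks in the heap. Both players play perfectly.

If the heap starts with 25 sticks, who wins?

Build the W/L table. Terminal = W. A non-terminal position is W if it has a move to some L; otherwise it is L.
n=0: no move; the opponent has just taken the last stick and therefore loses → W
n=1: →0(W) only, which is W, so L
n=2: →1(L), so W
n=3: →1(L), so W
n=4: →3(W), 2(W), 0(W) — all W, so L
n=5: →4(L), so W
n=6: →4(L), so W
n=7: →6(W), 5(W), 3(W) — all W, so L
n=8: →7(L), so W
n=9: →7(L), so W
n=10: →9(W), 8(W), 6(W), 2(W) — all W, so L
n=11: →10(L), so W
n=12: →10(L), so W
n=13: →12(W), 11(W), 9(W), 5(W) — all W, so L
n=14: →13(L), so W
n=15: →13(L), so W
n=16: →15(W), 14(W), 12(W), 8(W) — all W, so L
n=17: →16(L), so W
n=18: →16(L), so W
n=19: →18(W), 17(W), 15(W), 11(W) — all W, so L
n=20: →19(L), so W
n=21: →19(L), so W
n=22: →21(W), 20(W), 18(W), 14(W) — all W, so L
n=23: →22(L), so W
n=24: →22(L), so W
n=25: →24(W), 23(W), 21(W), 17(W) — all W, so L
Every move from 25 reaches a W position, so the mover loses.

Noah wins.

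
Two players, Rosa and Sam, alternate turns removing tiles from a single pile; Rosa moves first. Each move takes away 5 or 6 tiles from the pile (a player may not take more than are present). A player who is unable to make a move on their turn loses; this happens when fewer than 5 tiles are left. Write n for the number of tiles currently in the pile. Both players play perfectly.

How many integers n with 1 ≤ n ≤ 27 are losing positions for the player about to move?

14

Work bottom-up. With no move the player to move loses. Otherwise the position is W if at least one move leads to an L position for the opponent, and L if every move leads to a W.
n=0: no move → L
n=1: no move → L
n=2: no move → L
n=3: no move → L
n=4: no move → L
n=5: can move to 0, which is L ⇒ W
n=6: can move to 1, which is L ⇒ W
n=7: can move to 2, which is L ⇒ W
n=8: can move to 3, which is L ⇒ W
n=9: can move to 4, which is L ⇒ W
n=10: can move to 4, which is L ⇒ W
n=11: moves to 6(W), 5(W); every one is W ⇒ L
n=12: moves to 7(W), 6(W); every one is W ⇒ L
n=13: moves to 8(W), 7(W); every one is W ⇒ L
n=14: moves to 9(W), 8(W); every one is W ⇒ L
n=15: moves to 10(W), 9(W); every one is W ⇒ L
n=16: can move to 11, which is L ⇒ W
n=17: can move to 12, which is L ⇒ W
n=18: can move to 13, which is L ⇒ W
n=19: can move to 14, which is L ⇒ W
n=20: can move to 15, which is L ⇒ W
n=21: can move to 15, which is L ⇒ W
n=22: moves to 17(W), 16(W); every one is W ⇒ L
n=23: moves to 18(W), 17(W); every one is W ⇒ L
n=24: moves to 19(W), 18(W); every one is W ⇒ L
n=25: moves to 20(W), 19(W); every one is W ⇒ L
n=26: moves to 21(W), 20(W); every one is W ⇒ L
n=27: can move to 22, which is L ⇒ W
L entries with 1 ≤ n ≤ 27 (n=0 is outside the asked range and is not counted): n = 1, 2, 3, 4, 11, 12, 13, 14, 15, 22, 23, 24, 25, 26; that makes 14.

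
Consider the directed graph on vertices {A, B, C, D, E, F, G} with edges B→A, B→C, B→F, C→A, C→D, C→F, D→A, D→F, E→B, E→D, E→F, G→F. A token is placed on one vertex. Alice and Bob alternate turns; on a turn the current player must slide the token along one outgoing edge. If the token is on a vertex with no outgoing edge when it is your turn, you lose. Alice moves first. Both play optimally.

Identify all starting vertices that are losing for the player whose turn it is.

A, F

Work bottom-up. With no move the player to move loses. Otherwise the position is W if at least one move leads to an L position for the opponent, and L if every move leads to a W.
Every edge goes from a vertex to one that appears earlier in the order F, A, D, C, B, G, E, so processing vertices in that order labels each vertex after all of its successors.
F: no outgoing edge → L
A: no outgoing edge → L
D: reaches L-position A → W
C: reaches L-position A → W
B: reaches L-position A → W
G: reaches L-position F → W
E: reaches L-position F → W
Reading off the rows marked L gives the requested list; there are 2 such vertices.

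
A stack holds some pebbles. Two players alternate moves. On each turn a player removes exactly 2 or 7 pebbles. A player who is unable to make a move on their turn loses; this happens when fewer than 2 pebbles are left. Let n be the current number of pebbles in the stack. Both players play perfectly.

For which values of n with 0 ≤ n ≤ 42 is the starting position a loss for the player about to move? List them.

0, 1, 4, 5, 9, 10, 13, 14, 18, 19, 22, 23, 27, 28, 31, 32, 36, 37, 40, 41

Use the standard recursion: the mover loses at a terminal position; elsewhere, the mover wins exactly when some move hands the opponent an L position.
n=0: no move → L
n=1: no move → L
n=2: can move to 0, which is L ⇒ W
n=3: can move to 1, which is L ⇒ W
n=4: the only move is to 2(W), a W ⇒ L
n=5: the only move is to 3(W), a W ⇒ L
n=6: can move to 4, which is L ⇒ W
n=7: can move to 5, which is L ⇒ W
n=8: can move to 1, which is L ⇒ W
n=9: moves to 7(W), 2(W); every one is W ⇒ L
n=10: moves to 8(W), 3(W); every one is W ⇒ L
n=11: can move to 9, which is L ⇒ W
n=12: can move to 10, which is L ⇒ W
n=13: moves to 11(W), 6(W); every one is W ⇒ L
n=14: moves to 12(W), 7(W); every one is W ⇒ L
n=15: can move to 13, which is L ⇒ W
n=16: can move to 14, which is L ⇒ W
n=17: can move to 10, which is L ⇒ W
n=18: moves to 16(W), 11(W); every one is W ⇒ L
n=19: moves to 17(W), 12(W); every one is W ⇒ L
n=20: can move to 18, which is L ⇒ W
n=21: can move to 19, which is L ⇒ W
n=22: moves to 20(W), 15(W); every one is W ⇒ L
n=23: moves to 21(W), 16(W); every one is W ⇒ L
n=24: can move to 22, which is L ⇒ W
n=25: can move to 23, which is L ⇒ W
n=26: can move to 19, which is L ⇒ W
n=27: moves to 25(W), 20(W); every one is W ⇒ L
n=28: moves to 26(W), 21(W); every one is W ⇒ L
n=29: can move to 27, which is L ⇒ W
n=30: can move to 28, which is L ⇒ W
n=31: moves to 29(W), 24(W); every one is W ⇒ L
n=32: moves to 30(W), 25(W); every one is W ⇒ L
n=33: can move to 31, which is L ⇒ W
n=34: can move to 32, which is L ⇒ W
n=35: can move to 28, which is L ⇒ W
n=36: moves to 34(W), 29(W); every one is W ⇒ L
n=37: moves to 35(W), 30(W); every one is W ⇒ L
n=38: can move to 36, which is L ⇒ W
n=39: can move to 37, which is L ⇒ W
n=40: moves to 38(W), 33(W); every one is W ⇒ L
n=41: moves to 39(W), 34(W); every one is W ⇒ L
n=42: can move to 40, which is L ⇒ W
Reading off the rows marked L gives the requested list; there are 20 such values of n.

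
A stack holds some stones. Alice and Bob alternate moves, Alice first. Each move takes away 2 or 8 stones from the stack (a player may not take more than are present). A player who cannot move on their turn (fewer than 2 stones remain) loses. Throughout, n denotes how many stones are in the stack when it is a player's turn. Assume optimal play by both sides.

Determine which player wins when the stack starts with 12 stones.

Alice wins.

Compute win/loss labels from the base case upward. A position with no move is L. Any other position is W if it can reach an L in one move, else L.
n=0: no move → L
n=1: no move → L
n=2: →0(L), so W
n=3: →1(L), so W
n=4: →2(W) only, which is W, so L
n=5: →3(W) only, which is W, so L
n=6: →4(L), so W
n=7: →5(L), so W
n=8: →0(L), so W
n=9: →1(L), so W
n=10: →8(W), 2(W) — all W, so L
n=11: →9(W), 3(W) — all W, so L
n=12: →10(L), so W
The starting position 12 is W: Alice should remove 2, leaving 10, handing over an L position.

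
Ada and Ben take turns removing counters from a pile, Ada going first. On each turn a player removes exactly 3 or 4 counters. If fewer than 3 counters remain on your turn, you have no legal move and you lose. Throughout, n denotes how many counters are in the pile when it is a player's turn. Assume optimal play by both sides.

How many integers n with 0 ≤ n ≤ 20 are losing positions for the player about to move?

Classify positions by backward induction: terminal positions (no move available) are L. From any other position, the mover wins iff some move reaches an L.
n=0: no move → L
n=1: no move → L
n=2: no move → L
n=3: →0(L), so W
n=4: →1(L), so W
n=5: →2(L), so W
n=6: →2(L), so W
n=7: →4(W), 3(W) — all W, so L
n=8: →5(W), 4(W) — all W, so L
n=9: →6(W), 5(W) — all W, so L
n=10: →7(L), so W
n=11: →8(L), so W
n=12: →9(L), so W
n=13: →9(L), so W
n=14: →11(W), 10(W) — all W, so L
n=15: →12(W), 11(W) — all W, so L
n=16: →13(W), 12(W) — all W, so L
n=17: →14(L), so W
n=18: →15(L), so W
n=19: →16(L), so W
n=20: →16(L), so W
L entries with 0 ≤ n ≤ 20: n = 0, 1, 2, 7, 8, 9, 14, 15, 16; that makes 9.

9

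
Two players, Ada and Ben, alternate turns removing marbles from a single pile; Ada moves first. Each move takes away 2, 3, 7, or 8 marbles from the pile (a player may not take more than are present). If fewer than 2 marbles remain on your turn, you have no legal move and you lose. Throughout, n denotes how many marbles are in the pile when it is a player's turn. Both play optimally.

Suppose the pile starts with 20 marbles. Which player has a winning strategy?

Compute win/loss labels from the base case upward. A position with no move is L. Any other position is W if it can reach an L in one move, else L.
n=0: no move → L
n=1: no move → L
n=2: →0(L), so W
n=3: →1(L), so W
n=4: →1(L), so W
n=5: →3(W), 2(W) — all W, so L
n=6: →4(W), 3(W) — all W, so L
n=7: →5(L), so W
n=8: →6(L), so W
n=9: →6(L), so W
n=10: →8(W), 7(W), 3(W), 2(W) — all W, so L
n=11: →9(W), 8(W), 4(W), 3(W) — all W, so L
n=12: →10(L), so W
n=13: →11(L), so W
n=14: →11(L), so W
n=15: →13(W), 12(W), 8(W), 7(W) — all W, so L
n=16: →14(W), 13(W), 9(W), 8(W) — all W, so L
n=17: →15(L), so W
n=18: →16(L), so W
n=19: →16(L), so W
n=20: →18(W), 17(W), 13(W), 12(W) — all W, so L
The starting position 20 is L: whatever Ada does, the opponent receives a W position.

Ben wins.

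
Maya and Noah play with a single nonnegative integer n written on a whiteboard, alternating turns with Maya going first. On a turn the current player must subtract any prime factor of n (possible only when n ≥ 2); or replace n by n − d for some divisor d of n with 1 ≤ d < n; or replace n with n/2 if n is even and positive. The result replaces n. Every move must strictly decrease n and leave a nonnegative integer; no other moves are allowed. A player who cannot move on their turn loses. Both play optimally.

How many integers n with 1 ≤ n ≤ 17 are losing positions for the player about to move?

Compute win/loss labels from the base case upward. A position with no move is L. Any other position is W if it can reach an L in one move, else L.
n=0: no move → L
n=1: no move → L
n=2: →0(L), so W
n=3: →0(L), so W
n=4: →2(W), 3(W) — all W, so L
n=5: →0(L), so W
n=6: →4(L), so W
n=7: →0(L), so W
n=8: →4(L), so W
n=9: →6(W), 8(W) — all W, so L
n=10: →9(L), so W
n=11: →0(L), so W
n=12: →9(L), so W
n=13: →0(L), so W
n=14: →7(W), 12(W), 13(W) — all W, so L
n=15: →14(L), so W
n=16: →14(L), so W
n=17: →0(L), so W
L entries with 1 ≤ n ≤ 17 (n=0 is outside the asked range and is not counted): n = 1, 4, 9, 14; that makes 4.

4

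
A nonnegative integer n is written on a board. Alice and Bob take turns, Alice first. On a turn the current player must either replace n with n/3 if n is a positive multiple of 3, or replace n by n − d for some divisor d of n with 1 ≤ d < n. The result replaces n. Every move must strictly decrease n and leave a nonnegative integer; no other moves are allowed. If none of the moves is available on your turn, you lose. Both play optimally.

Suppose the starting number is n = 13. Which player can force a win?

Work bottom-up. With no move the player to move loses. Otherwise the position is W if at least one move leads to an L position for the opponent, and L if every move leads to a W.
n=0: no move → L
n=1: no move → L
n=2: →1(L), so W
n=3: →1(L), so W
n=4: →2(W), 3(W) — all W, so L
n=5: →4(L), so W
n=6: →4(L), so W
n=7: →6(W) only, which is W, so L
n=8: →4(L), so W
n=9: →3(W), 6(W), 8(W) — all W, so L
n=10: →9(L), so W
n=11: →10(W) only, which is W, so L
n=12: →4(L), so W
n=13: →12(W) only, which is W, so L
Every move from 13 reaches a W position, so the mover loses.

Bob wins.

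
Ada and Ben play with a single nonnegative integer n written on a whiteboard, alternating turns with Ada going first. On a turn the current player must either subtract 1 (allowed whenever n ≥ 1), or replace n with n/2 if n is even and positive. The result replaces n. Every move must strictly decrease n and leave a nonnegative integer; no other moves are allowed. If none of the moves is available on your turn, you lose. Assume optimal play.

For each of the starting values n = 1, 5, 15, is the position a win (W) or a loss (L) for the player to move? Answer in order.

Classify positions by backward induction: terminal positions (no move available) are L. From any other position, the mover wins iff some move reaches an L.
n=0: no move → L
n=1: W (go to 0, an L position)
n=2: L (sole option 1(W) is W)
n=3: W (go to 2, an L position)
n=4: W (go to 2, an L position)
n=5: L (sole option 4(W) is W)
n=6: W (go to 5, an L position)
n=7: L (sole option 6(W) is W)
n=8: W (go to 7, an L position)
n=9: L (sole option 8(W) is W)
n=10: W (go to 5, an L position)
n=11: L (sole option 10(W) is W)
n=12: W (go to 11, an L position)
n=13: L (sole option 12(W) is W)
n=14: W (go to 7, an L position)
n=15: L (sole option 14(W) is W)

1: W, 5: L, 15: L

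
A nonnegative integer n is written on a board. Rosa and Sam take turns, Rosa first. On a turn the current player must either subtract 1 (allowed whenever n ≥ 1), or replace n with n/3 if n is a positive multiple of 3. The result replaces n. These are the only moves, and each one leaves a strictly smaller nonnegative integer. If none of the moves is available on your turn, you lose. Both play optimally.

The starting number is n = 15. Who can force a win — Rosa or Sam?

Use the standard recursion: the mover loses at a terminal position; elsewhere, the mover wins exactly when some move hands the opponent an L position.
n=0: no move → L
n=1: can move to 0, which is L ⇒ W
n=2: the only move is to 1(W), a W ⇒ L
n=3: can move to 2, which is L ⇒ W
n=4: the only move is to 3(W), a W ⇒ L
n=5: can move to 4, which is L ⇒ W
n=6: can move to 2, which is L ⇒ W
n=7: the only move is to 6(W), a W ⇒ L
n=8: can move to 7, which is L ⇒ W
n=9: moves to 3(W), 8(W); every one is W ⇒ L
n=10: can move to 9, which is L ⇒ W
n=11: the only move is to 10(W), a W ⇒ L
n=12: can move to 4, which is L ⇒ W
n=13: the only move is to 12(W), a W ⇒ L
n=14: can move to 13, which is L ⇒ W
n=15: moves to 5(W), 14(W); every one is W ⇒ L
Every move from 15 reaches a W position, so the mover loses.

Sam wins.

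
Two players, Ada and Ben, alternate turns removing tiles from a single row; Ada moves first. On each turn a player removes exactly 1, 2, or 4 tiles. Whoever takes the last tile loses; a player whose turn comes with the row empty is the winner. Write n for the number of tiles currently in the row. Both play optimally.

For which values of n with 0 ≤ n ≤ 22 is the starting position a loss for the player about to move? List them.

Work bottom-up. With no move the player to move wins. Otherwise the position is W if at least one move leads to an L position for the opponent, and L if every move leads to a W.
n=0: no move; the opponent has just taken the last tile and therefore loses → W
n=1: →0(W) only, which is W, so L
n=2: →1(L), so W
n=3: →1(L), so W
n=4: →3(W), 2(W), 0(W) — all W, so L
n=5: →4(L), so W
n=6: →4(L), so W
n=7: →6(W), 5(W), 3(W) — all W, so L
n=8: →7(L), so W
n=9: →7(L), so W
n=10: →9(W), 8(W), 6(W) — all W, so L
n=11: →10(L), so W
n=12: →10(L), so W
n=13: →12(W), 11(W), 9(W) — all W, so L
n=14: →13(L), so W
n=15: →13(L), so W
n=16: →15(W), 14(W), 12(W) — all W, so L
n=17: →16(L), so W
n=18: →16(L), so W
n=19: →18(W), 17(W), 15(W) — all W, so L
n=20: →19(L), so W
n=21: →19(L), so W
n=22: →21(W), 20(W), 18(W) — all W, so L
Reading off the rows marked L gives the requested list; there are 8 such values of n.

1, 4, 7, 10, 13, 16, 19, 22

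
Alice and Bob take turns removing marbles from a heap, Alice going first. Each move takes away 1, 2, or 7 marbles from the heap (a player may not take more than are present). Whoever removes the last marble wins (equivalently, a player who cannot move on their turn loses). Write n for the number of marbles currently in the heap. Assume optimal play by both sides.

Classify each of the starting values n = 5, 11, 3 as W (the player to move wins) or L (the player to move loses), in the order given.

Compute win/loss labels from the base case upward. A position with no move is L. Any other position is W if it can reach an L in one move, else L.
n=0: no move → L
n=1: can move to 0, which is L ⇒ W
n=2: can move to 0, which is L ⇒ W
n=3: moves to 2(W), 1(W); every one is W ⇒ L
n=4: can move to 3, which is L ⇒ W
n=5: can move to 3, which is L ⇒ W
n=6: moves to 5(W), 4(W); every one is W ⇒ L
n=7: can move to 6, which is L ⇒ W
n=8: can move to 6, which is L ⇒ W
n=9: moves to 8(W), 7(W), 2(W); every one is W ⇒ L
n=10: can move to 9, which is L ⇒ W
n=11: can move to 9, which is L ⇒ W

5: W, 11: W, 3: L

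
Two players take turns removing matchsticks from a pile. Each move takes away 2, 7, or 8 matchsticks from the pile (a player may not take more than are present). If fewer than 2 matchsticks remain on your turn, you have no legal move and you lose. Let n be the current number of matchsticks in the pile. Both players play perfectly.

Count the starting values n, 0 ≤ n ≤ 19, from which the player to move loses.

Work bottom-up. With no move the player to move loses. Otherwise the position is W if at least one move leads to an L position for the opponent, and L if every move leads to a W.
n=0: no move → L
n=1: no move → L
n=2: reaches L-position 0 → W
n=3: reaches L-position 1 → W
n=4: only reaches 2(W), which is W → L
n=5: only reaches 3(W), which is W → L
n=6: reaches L-position 4 → W
n=7: reaches L-position 5 → W
n=8: reaches L-position 1 → W
n=9: reaches L-position 1 → W
n=10: only reaches 8(W), 3(W), 2(W), all W → L
n=11: reaches L-position 4 → W
n=12: reaches L-position 10 → W
n=13: reaches L-position 5 → W
n=14: only reaches 12(W), 7(W), 6(W), all W → L
n=15: only reaches 13(W), 8(W), 7(W), all W → L
n=16: reaches L-position 14 → W
n=17: reaches L-position 15 → W
n=18: reaches L-position 10 → W
n=19: only reaches 17(W), 12(W), 11(W), all W → L
L entries with 0 ≤ n ≤ 19: n = 0, 1, 4, 5, 10, 14, 15, 19; that makes 8.

8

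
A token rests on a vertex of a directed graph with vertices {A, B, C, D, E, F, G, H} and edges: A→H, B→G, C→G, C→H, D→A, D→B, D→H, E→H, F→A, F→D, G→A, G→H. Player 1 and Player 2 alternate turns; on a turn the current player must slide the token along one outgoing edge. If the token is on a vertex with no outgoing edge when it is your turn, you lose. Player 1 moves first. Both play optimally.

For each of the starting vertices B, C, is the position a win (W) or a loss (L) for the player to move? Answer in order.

Work bottom-up. With no move the player to move loses. Otherwise the position is W if at least one move leads to an L position for the opponent, and L if every move leads to a W.
Every edge goes from a vertex to one that appears earlier in the order H, A, G, E, C, B, D, F, so processing vertices in that order labels each vertex after all of its successors.
H: no outgoing edge → L
A: can move to H, which is L ⇒ W
G: can move to H, which is L ⇒ W
E: can move to H, which is L ⇒ W
C: can move to H, which is L ⇒ W
B: the only move is to G(W), a W ⇒ L
D: can move to B, which is L ⇒ W
F: moves to D(W), A(W); every one is W ⇒ L

B: L, C: W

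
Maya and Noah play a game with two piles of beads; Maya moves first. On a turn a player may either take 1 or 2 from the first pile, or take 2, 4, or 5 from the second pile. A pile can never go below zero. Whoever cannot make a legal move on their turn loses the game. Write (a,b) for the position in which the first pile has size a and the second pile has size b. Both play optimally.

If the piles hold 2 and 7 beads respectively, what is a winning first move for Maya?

Move to (0,7).

Label each position W (a win for the player to move) or L (a loss). A position with no legal move is L; any other position is W exactly when some move reaches an L, and L when every move reaches a W.
No move ever increases a pile, so every position that can arise here has a ≤ 2 and b ≤ 7; it is enough to label the cells with 0 ≤ a ≤ 2 and 0 ≤ b ≤ 7.
Every move lowers a or b (never raises either), so fill the grid row by row in increasing a, and left to right within a row: each cell's successors are then already labelled.
      b=0  b=1  b=2  b=3  b=4  b=5  b=6  b=7
a=0:    L    L    W    W    W    W    W    L
a=1:    W    W    L    L    W    W    W    W
a=2:    W    W    W    W    L    L    W    W
Cells with no legal move (terminal, hence L): (0,0), (0,1).
The remaining L cells, each justified by listing all of its moves:
(0,7): moves to (0,5)(W), (0,3)(W), (0,2)(W); every one is W ⇒ L
(1,2): moves to (0,2)(W), (1,0)(W); every one is W ⇒ L
(1,3): moves to (0,3)(W), (1,1)(W); every one is W ⇒ L
(2,4): moves to (1,4)(W), (0,4)(W), (2,2)(W), (2,0)(W); every one is W ⇒ L
(2,5): moves to (1,5)(W), (0,5)(W), (2,3)(W), (2,1)(W), (2,0)(W); every one is W ⇒ L
Every other cell has at least one move into one of the L cells above, so it is W.
From (2,7), the L positions reachable in one move are: (0,7), (2,5). Any move reaching one of these is winning.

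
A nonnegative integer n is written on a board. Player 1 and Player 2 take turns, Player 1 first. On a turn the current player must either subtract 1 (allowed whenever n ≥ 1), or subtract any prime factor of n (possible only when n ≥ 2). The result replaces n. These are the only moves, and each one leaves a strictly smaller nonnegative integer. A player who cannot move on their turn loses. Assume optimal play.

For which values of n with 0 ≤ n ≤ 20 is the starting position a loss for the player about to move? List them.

0, 4, 8, 12, 16, 20

Build the W/L table. Terminal = L. A non-terminal position is W if it has a move to some L; otherwise it is L.
n=0: no move → L
n=1: W (go to 0, an L position)
n=2: W (go to 0, an L position)
n=3: W (go to 0, an L position)
n=4: L (options 2(W), 3(W) are all W)
n=5: W (go to 0, an L position)
n=6: W (go to 4, an L position)
n=7: W (go to 0, an L position)
n=8: L (options 6(W), 7(W) are all W)
n=9: W (go to 8, an L position)
n=10: W (go to 8, an L position)
n=11: W (go to 0, an L position)
n=12: L (options 9(W), 10(W), 11(W) are all W)
n=13: W (go to 0, an L position)
n=14: W (go to 12, an L position)
n=15: W (go to 12, an L position)
n=16: L (options 14(W), 15(W) are all W)
n=17: W (go to 0, an L position)
n=18: W (go to 16, an L position)
n=19: W (go to 0, an L position)
n=20: L (options 15(W), 18(W), 19(W) are all W)
Reading off the rows marked L gives the requested list; there are 6 such values of n.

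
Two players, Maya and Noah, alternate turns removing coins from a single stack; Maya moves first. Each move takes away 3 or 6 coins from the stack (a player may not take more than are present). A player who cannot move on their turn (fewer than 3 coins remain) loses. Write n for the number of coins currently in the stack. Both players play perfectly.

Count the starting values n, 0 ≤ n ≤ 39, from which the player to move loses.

Classify positions by backward induction: terminal positions (no move available) are L. From any other position, the mover wins iff some move reaches an L.
n=0: no move → L
n=1: no move → L
n=2: no move → L
n=3: reaches L-position 0 → W
n=4: reaches L-position 1 → W
n=5: reaches L-position 2 → W
n=6: reaches L-position 0 → W
n=7: reaches L-position 1 → W
n=8: reaches L-position 2 → W
n=9: only reaches 6(W), 3(W), all W → L
n=10: only reaches 7(W), 4(W), all W → L
n=11: only reaches 8(W), 5(W), all W → L
n=12: reaches L-position 9 → W
n=13: reaches L-position 10 → W
n=14: reaches L-position 11 → W
n=15: reaches L-position 9 → W
n=16: reaches L-position 10 → W
n=17: reaches L-position 11 → W
n=18: only reaches 15(W), 12(W), all W → L
n=19: only reaches 16(W), 13(W), all W → L
n=20: only reaches 17(W), 14(W), all W → L
n=21: reaches L-position 18 → W
n=22: reaches L-position 19 → W
n=23: reaches L-position 20 → W
n=24: reaches L-position 18 → W
n=25: reaches L-position 19 → W
n=26: reaches L-position 20 → W
n=27: only reaches 24(W), 21(W), all W → L
n=28: only reaches 25(W), 22(W), all W → L
n=29: only reaches 26(W), 23(W), all W → L
n=30: reaches L-position 27 → W
n=31: reaches L-position 28 → W
n=32: reaches L-position 29 → W
n=33: reaches L-position 27 → W
n=34: reaches L-position 28 → W
n=35: reaches L-position 29 → W
n=36: only reaches 33(W), 30(W), all W → L
n=37: only reaches 34(W), 31(W), all W → L
n=38: only reaches 35(W), 32(W), all W → L
n=39: reaches L-position 36 → W
L entries with 0 ≤ n ≤ 39: n = 0, 1, 2, 9, 10, 11, 18, 19, 20, 27, 28, 29, 36, 37, 38; that makes 15.

15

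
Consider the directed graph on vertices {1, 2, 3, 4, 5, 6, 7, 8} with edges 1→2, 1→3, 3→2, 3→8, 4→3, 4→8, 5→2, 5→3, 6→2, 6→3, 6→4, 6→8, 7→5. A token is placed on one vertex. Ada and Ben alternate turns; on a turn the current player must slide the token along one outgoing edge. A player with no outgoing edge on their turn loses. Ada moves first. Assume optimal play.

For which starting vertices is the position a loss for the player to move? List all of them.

Build the W/L table. Terminal = L. A non-terminal position is W if it has a move to some L; otherwise it is L.
Every edge goes from a vertex to one that appears earlier in the order 2, 8, 3, 5, 4, 6, 7, 1, so processing vertices in that order labels each vertex after all of its successors.
2: no outgoing edge → L
8: no outgoing edge → L
3: reaches L-position 8 → W
5: reaches L-position 2 → W
4: reaches L-position 8 → W
6: reaches L-position 8 → W
7: only reaches 5(W), which is W → L
1: reaches L-position 2 → W
The losing starting vertices are exactly the entries labelled L in this table (3 of them).

2, 7, 8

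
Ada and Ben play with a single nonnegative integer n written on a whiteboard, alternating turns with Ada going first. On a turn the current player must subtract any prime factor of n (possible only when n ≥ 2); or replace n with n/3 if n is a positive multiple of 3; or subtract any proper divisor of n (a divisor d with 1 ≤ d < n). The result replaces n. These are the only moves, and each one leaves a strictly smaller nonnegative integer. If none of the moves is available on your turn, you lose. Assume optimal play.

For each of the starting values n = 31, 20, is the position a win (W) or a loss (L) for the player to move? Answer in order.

31: W, 20: L

Label each position W (a win for the player to move) or L (a loss). A position with no legal move is L; any other position is W exactly when some move reaches an L, and L when every move reaches a W.
n=0: no move → L
n=1: no move → L
n=2: reaches L-position 0 → W
n=3: reaches L-position 0 → W
n=4: only reaches 2(W), 3(W), all W → L
n=5: reaches L-position 0 → W
n=6: reaches L-position 4 → W
n=7: reaches L-position 0 → W
n=8: reaches L-position 4 → W
n=9: only reaches 3(W), 6(W), 8(W), all W → L
n=10: reaches L-position 9 → W
n=11: reaches L-position 0 → W
n=12: reaches L-position 4 → W
n=13: reaches L-position 0 → W
n=14: only reaches 7(W), 12(W), 13(W), all W → L
n=15: reaches L-position 14 → W
n=16: reaches L-position 14 → W
n=17: reaches L-position 0 → W
n=18: reaches L-position 9 → W
n=19: reaches L-position 0 → W
n=20: only reaches 10(W), 15(W), 16(W), 18(W), 19(W), all W → L
n=21: reaches L-position 14 → W
n=22: reaches L-position 20 → W
n=23: reaches L-position 0 → W
n=24: reaches L-position 20 → W
n=25: reaches L-position 20 → W
n=26: only reaches 13(W), 24(W), 25(W), all W → L
n=27: reaches L-position 9 → W
n=28: reaches L-position 14 → W
n=29: reaches L-position 0 → W
n=30: reaches L-position 20 → W
n=31: reaches L-position 0 → W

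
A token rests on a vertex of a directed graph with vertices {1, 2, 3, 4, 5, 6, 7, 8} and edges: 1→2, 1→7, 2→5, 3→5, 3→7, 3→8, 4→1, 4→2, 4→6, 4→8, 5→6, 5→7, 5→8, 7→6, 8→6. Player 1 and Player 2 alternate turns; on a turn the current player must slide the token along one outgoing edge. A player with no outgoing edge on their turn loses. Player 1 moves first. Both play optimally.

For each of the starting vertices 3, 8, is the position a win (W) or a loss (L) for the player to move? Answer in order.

3: L, 8: W

Use the standard recursion: the mover loses at a terminal position; elsewhere, the mover wins exactly when some move hands the opponent an L position.
Every edge goes from a vertex to one that appears earlier in the order 6, 7, 8, 5, 3, 2, 1, 4, so processing vertices in that order labels each vertex after all of its successors.
6: no outgoing edge → L
7: →6(L), so W
8: →6(L), so W
5: →6(L), so W
3: →5(W), 8(W), 7(W) — all W, so L
2: →5(W) only, which is W, so L
1: →2(L), so W
4: →2(L), so W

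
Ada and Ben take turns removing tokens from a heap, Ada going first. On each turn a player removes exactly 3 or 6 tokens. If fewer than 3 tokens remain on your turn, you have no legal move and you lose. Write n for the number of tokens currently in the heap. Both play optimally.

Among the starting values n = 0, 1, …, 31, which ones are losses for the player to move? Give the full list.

Use the standard recursion: the mover loses at a terminal position; elsewhere, the mover wins exactly when some move hands the opponent an L position.
n=0: no move → L
n=1: no move → L
n=2: no move → L
n=3: W (go to 0, an L position)
n=4: W (go to 1, an L position)
n=5: W (go to 2, an L position)
n=6: W (go to 0, an L position)
n=7: W (go to 1, an L position)
n=8: W (go to 2, an L position)
n=9: L (options 6(W), 3(W) are all W)
n=10: L (options 7(W), 4(W) are all W)
n=11: L (options 8(W), 5(W) are all W)
n=12: W (go to 9, an L position)
n=13: W (go to 10, an L position)
n=14: W (go to 11, an L position)
n=15: W (go to 9, an L position)
n=16: W (go to 10, an L position)
n=17: W (go to 11, an L position)
n=18: L (options 15(W), 12(W) are all W)
n=19: L (options 16(W), 13(W) are all W)
n=20: L (options 17(W), 14(W) are all W)
n=21: W (go to 18, an L position)
n=22: W (go to 19, an L position)
n=23: W (go to 20, an L position)
n=24: W (go to 18, an L position)
n=25: W (go to 19, an L position)
n=26: W (go to 20, an L position)
n=27: L (options 24(W), 21(W) are all W)
n=28: L (options 25(W), 22(W) are all W)
n=29: L (options 26(W), 23(W) are all W)
n=30: W (go to 27, an L position)
n=31: W (go to 28, an L position)
Reading off the rows marked L gives the requested list; there are 12 such values of n.

0, 1, 2, 9, 10, 11, 18, 19, 20, 27, 28, 29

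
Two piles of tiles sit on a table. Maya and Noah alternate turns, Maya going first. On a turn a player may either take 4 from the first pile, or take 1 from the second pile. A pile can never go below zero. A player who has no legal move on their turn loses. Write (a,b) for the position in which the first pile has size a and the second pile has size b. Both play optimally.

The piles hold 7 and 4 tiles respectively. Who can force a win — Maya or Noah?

Use the standard recursion: the mover loses at a terminal position; elsewhere, the mover wins exactly when some move hands the opponent an L position.
No move ever increases a pile, so every position that can arise here has a ≤ 7 and b ≤ 4; it is enough to label the cells with 0 ≤ a ≤ 7 and 0 ≤ b ≤ 4.
Every move lowers a or b (never raises either), so fill the grid row by row in increasing a, and left to right within a row: each cell's successors are then already labelled.
      b=0  b=1  b=2  b=3  b=4
a=0:    L    W    L    W    L
a=1:    L    W    L    W    L
a=2:    L    W    L    W    L
a=3:    L    W    L    W    L
a=4:    W    L    W    L    W
a=5:    W    L    W    L    W
a=6:    W    L    W    L    W
a=7:    W    L    W    L    W
Cells with no legal move (terminal, hence L): (0,0), (1,0), (2,0), (3,0).
The remaining L cells, each justified by listing all of its moves:
(0,2): L (sole option (0,1)(W) is W)
(0,4): L (sole option (0,3)(W) is W)
(1,2): L (sole option (1,1)(W) is W)
(1,4): L (sole option (1,3)(W) is W)
(2,2): L (sole option (2,1)(W) is W)
(2,4): L (sole option (2,3)(W) is W)
(3,2): L (sole option (3,1)(W) is W)
(3,4): L (sole option (3,3)(W) is W)
(4,1): L (options (0,1)(W), (4,0)(W) are all W)
(4,3): L (options (0,3)(W), (4,2)(W) are all W)
(5,1): L (options (1,1)(W), (5,0)(W) are all W)
(5,3): L (options (1,3)(W), (5,2)(W) are all W)
(6,1): L (options (2,1)(W), (6,0)(W) are all W)
(6,3): L (options (2,3)(W), (6,2)(W) are all W)
(7,1): L (options (3,1)(W), (7,0)(W) are all W)
(7,3): L (options (3,3)(W), (7,2)(W) are all W)
Every other cell has at least one move into one of the L cells above, so it is W.
From (7,4) Maya can move to (3,4), reaching an L position.

Maya wins.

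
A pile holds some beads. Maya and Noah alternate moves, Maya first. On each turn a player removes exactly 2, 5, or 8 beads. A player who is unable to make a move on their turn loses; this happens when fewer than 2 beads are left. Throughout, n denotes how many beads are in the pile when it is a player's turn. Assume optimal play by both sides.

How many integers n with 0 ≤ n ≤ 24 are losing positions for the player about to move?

11

Positions with no move are L. A position that does have a move is losing for the player to move precisely when every available move leads to a winning position for the opponent. Fill in the labels:
n=0: no move → L
n=1: no move → L
n=2: reaches L-position 0 → W
n=3: reaches L-position 1 → W
n=4: only reaches 2(W), which is W → L
n=5: reaches L-position 0 → W
n=6: reaches L-position 4 → W
n=7: only reaches 5(W), 2(W), all W → L
n=8: reaches L-position 0 → W
n=9: reaches L-position 7 → W
n=10: only reaches 8(W), 5(W), 2(W), all W → L
n=11: only reaches 9(W), 6(W), 3(W), all W → L
n=12: reaches L-position 10 → W
n=13: reaches L-position 11 → W
n=14: only reaches 12(W), 9(W), 6(W), all W → L
n=15: reaches L-position 10 → W
n=16: reaches L-position 14 → W
n=17: only reaches 15(W), 12(W), 9(W), all W → L
n=18: reaches L-position 10 → W
n=19: reaches L-position 17 → W
n=20: only reaches 18(W), 15(W), 12(W), all W → L
n=21: only reaches 19(W), 16(W), 13(W), all W → L
n=22: reaches L-position 20 → W
n=23: reaches L-position 21 → W
n=24: only reaches 22(W), 19(W), 16(W), all W → L
L entries with 0 ≤ n ≤ 24: n = 0, 1, 4, 7, 10, 11, 14, 17, 20, 21, 24; that makes 11.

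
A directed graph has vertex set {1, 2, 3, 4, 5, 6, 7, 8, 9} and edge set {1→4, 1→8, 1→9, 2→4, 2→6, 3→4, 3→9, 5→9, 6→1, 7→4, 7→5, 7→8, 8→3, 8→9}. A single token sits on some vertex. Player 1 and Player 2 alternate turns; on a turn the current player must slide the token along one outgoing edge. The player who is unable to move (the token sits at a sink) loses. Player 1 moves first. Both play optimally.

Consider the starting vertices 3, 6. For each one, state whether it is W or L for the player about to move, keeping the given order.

Positions with no move are L. A position that does have a move is losing for the player to move precisely when every available move leads to a winning position for the opponent. Fill in the labels:
Every edge goes from a vertex to one that appears earlier in the order 4, 9, 3, 5, 8, 7, 1, 6, 2, so processing vertices in that order labels each vertex after all of its successors.
4: no outgoing edge → L
9: no outgoing edge → L
3: →9(L), so W
5: →9(L), so W
8: →9(L), so W
7: →4(L), so W
1: →9(L), so W
6: →1(W) only, which is W, so L
2: →6(L), so W

3: W, 6: L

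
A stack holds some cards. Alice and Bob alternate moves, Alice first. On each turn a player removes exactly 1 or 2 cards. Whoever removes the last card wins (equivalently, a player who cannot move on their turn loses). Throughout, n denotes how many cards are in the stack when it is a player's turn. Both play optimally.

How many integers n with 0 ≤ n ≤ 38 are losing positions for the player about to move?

13

Use the standard recursion: the mover loses at a terminal position; elsewhere, the mover wins exactly when some move hands the opponent an L position.
n=0: no move → L
n=1: can move to 0, which is L ⇒ W
n=2: can move to 0, which is L ⇒ W
n=3: moves to 2(W), 1(W); every one is W ⇒ L
n=4: can move to 3, which is L ⇒ W
n=5: can move to 3, which is L ⇒ W
n=6: moves to 5(W), 4(W); every one is W ⇒ L
n=7: can move to 6, which is L ⇒ W
n=8: can move to 6, which is L ⇒ W
n=9: moves to 8(W), 7(W); every one is W ⇒ L
n=10: can move to 9, which is L ⇒ W
n=11: can move to 9, which is L ⇒ W
n=12: moves to 11(W), 10(W); every one is W ⇒ L
n=13: can move to 12, which is L ⇒ W
n=14: can move to 12, which is L ⇒ W
n=15: moves to 14(W), 13(W); every one is W ⇒ L
n=16: can move to 15, which is L ⇒ W
n=17: can move to 15, which is L ⇒ W
n=18: moves to 17(W), 16(W); every one is W ⇒ L
n=19: can move to 18, which is L ⇒ W
n=20: can move to 18, which is L ⇒ W
n=21: moves to 20(W), 19(W); every one is W ⇒ L
n=22: can move to 21, which is L ⇒ W
n=23: can move to 21, which is L ⇒ W
n=24: moves to 23(W), 22(W); every one is W ⇒ L
n=25: can move to 24, which is L ⇒ W
n=26: can move to 24, which is L ⇒ W
n=27: moves to 26(W), 25(W); every one is W ⇒ L
n=28: can move to 27, which is L ⇒ W
n=29: can move to 27, which is L ⇒ W
n=30: moves to 29(W), 28(W); every one is W ⇒ L
n=31: can move to 30, which is L ⇒ W
n=32: can move to 30, which is L ⇒ W
n=33: moves to 32(W), 31(W); every one is W ⇒ L
n=34: can move to 33, which is L ⇒ W
n=35: can move to 33, which is L ⇒ W
n=36: moves to 35(W), 34(W); every one is W ⇒ L
n=37: can move to 36, which is L ⇒ W
n=38: can move to 36, which is L ⇒ W
L entries with 0 ≤ n ≤ 38: n = 0, 3, 6, 9, 12, 15, 18, 21, 24, 27, 30, 33, 36; that makes 13.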